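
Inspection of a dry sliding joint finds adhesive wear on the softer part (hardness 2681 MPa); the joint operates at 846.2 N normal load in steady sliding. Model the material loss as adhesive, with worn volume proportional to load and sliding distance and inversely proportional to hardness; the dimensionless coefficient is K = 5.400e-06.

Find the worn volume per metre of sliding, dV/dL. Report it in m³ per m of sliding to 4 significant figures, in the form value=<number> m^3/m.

All working math maintains full float precision — intermediates are shown rounded, and a lone final rounding, at four significant digits.
Hardness H = 2681 MPa = 2.681e+09 Pa.
Expressed in SI base units: W = 846.2 N, H = 2.681e+09 Pa, K = 5.400e-06.
Rate of wear dV/dL = K·W/H: 5.400e-06 · 846.2 / 2.681e+09 = 1.704e-12 m³/m.

value=1.704e-12 m^3/m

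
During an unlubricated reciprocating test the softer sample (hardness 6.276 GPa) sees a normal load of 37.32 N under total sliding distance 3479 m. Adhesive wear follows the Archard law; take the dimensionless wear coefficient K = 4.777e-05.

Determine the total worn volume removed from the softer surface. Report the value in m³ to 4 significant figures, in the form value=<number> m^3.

All arithmetic carries full precision, and intermediate values are shown rounded, and a single final rounding, at 4 significant digits.
Convert: Hardness H = 6.276 GPa = 6.276e+09 Pa.
In SI base units, W = 37.32 N, H = 6.276e+09 Pa, K = 4.777e-05.
Wear volume V = K·W·L/H = 4.777e-05 · 37.32 · 3479 / 6.276e+09 = 9.883e-10 m³.

value=9.883e-10 m^3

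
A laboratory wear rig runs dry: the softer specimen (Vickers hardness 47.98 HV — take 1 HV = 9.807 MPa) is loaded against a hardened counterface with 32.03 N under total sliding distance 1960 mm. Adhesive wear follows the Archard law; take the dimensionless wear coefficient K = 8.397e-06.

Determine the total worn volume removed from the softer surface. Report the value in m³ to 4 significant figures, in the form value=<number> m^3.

Printed values are rounded. Every step maintains full precision — one final rounding, at four significant figures.
Distance covered L = 1960 mm = 1.960 m.
Hardness H = 47.98 HV × 9.807 MPa/HV = 470.5 MPa = 4.705e+08 Pa.
In SI base units, W = 32.03 N, H = 4.705e+08 Pa, K = 8.397e-06.
Wear volume V = K·W·L/H = 8.397e-06 · 32.03 · 1.960 / 4.705e+08 = 1.120e-12 m³.

value=1.120e-12 m^3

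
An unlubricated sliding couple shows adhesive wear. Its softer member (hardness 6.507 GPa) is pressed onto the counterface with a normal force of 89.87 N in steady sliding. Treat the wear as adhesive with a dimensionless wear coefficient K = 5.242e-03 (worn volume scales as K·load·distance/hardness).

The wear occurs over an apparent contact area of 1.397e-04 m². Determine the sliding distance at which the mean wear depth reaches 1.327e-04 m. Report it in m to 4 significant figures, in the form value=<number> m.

value=256.1 m

Intermediates are displayed rounded, and every step runs at full float precision; a single final rounding: four significant digits.
Hardness H = 6.507 GPa = 6.507e+09 Pa.
As SI base values: W = 89.87 N, H = 6.507e+09 Pa, K = 5.242e-03.
Permissible volume V_lim = h_lim·A = 1.327e-04 · 1.397e-04 = 1.854e-08 m³.
Thus life L = V_lim·H/(K·W) = 1.854e-08 · 6.507e+09 / (5.242e-03 · 89.87) = 256.1 m.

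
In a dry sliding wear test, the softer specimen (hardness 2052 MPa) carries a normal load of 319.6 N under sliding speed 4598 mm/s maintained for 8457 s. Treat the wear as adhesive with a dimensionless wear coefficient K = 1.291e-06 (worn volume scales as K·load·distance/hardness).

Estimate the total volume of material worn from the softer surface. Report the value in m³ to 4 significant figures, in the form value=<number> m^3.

value=7.819e-09 m^3

Each operation keeps exact precision — intermediates are shown rounded; rounded once at the end, at four significant figures.
Convert: Sliding speed v = 4598 mm/s = 4.598 m/s. Total distance L = v·t = 4.598 m/s × 8457 s = 3.889e+04 m.
Convert: Hardness H = 2052 MPa = 2.052e+09 Pa.
Expressed in SI base units: W = 319.6 N, H = 2.052e+09 Pa, K = 1.291e-06.
Archard relation: V = K·W·L/H = 1.291e-06 · 319.6 · 3.889e+04 / 2.052e+09 = 7.819e-09 m³.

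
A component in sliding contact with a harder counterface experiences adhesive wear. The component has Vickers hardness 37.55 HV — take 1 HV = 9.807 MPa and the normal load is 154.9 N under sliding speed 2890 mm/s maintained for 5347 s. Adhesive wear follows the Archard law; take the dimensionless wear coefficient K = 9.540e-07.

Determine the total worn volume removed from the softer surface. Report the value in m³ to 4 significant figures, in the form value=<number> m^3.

value=6.201e-09 m^3

All arithmetic maintains full float precision. The intermediates are displayed rounded; one final rounding to four significant digits.
Convert: Sliding speed v = 2890 mm/s = 2.890 m/s. Total distance L = v·t = 2.890 m/s × 5347 s = 1.545e+04 m.
Convert: Hardness H = 37.55 HV × 9.807 MPa/HV = 368.3 MPa = 3.683e+08 Pa.
As SI base values: W = 154.9 N, H = 3.683e+08 Pa, K = 9.540e-07.
The Archard volume V = K·W·L/H = 9.540e-07 · 154.9 · 1.545e+04 / 3.683e+08 = 6.201e-09 m³.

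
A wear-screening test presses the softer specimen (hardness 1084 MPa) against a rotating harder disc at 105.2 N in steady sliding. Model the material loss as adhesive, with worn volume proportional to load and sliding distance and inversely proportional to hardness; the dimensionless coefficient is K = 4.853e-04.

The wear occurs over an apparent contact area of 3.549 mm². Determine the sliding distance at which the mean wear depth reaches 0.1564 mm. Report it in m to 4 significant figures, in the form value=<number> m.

value=11.79 m

Each operation runs at full precision. The intermediates are shown rounded — a lone final rounding: 4 significant figures.
Convert: Hardness H = 1084 MPa = 1.084e+09 Pa.
Convert: Contact area A = 3.549 mm² = 3.549e-06 m².
Convert: Depth limit h_lim = 0.1564 mm = 1.564e-04 m.
Working in SI base units: W = 105.2 N, H = 1.084e+09 Pa, K = 4.853e-04.
Allowed volume V_lim = h_lim·A = 1.564e-04 · 3.549e-06 = 5.551e-10 m³.
Inverting, life L = V_lim·H/(K·W) = 5.551e-10 · 1.084e+09 / (4.853e-04 · 105.2) = 11.79 m.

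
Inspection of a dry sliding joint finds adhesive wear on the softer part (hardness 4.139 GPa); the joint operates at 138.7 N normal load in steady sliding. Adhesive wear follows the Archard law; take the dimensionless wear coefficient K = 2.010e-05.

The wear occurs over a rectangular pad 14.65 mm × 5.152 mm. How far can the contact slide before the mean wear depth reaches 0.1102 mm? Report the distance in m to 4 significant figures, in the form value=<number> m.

The algebra maintains exact precision — the intermediates are printed rounded — rounded just once to four significant figures.
Hardness H = 4.139 GPa = 4.139e+09 Pa.
Pad sides 14.65 mm × 5.152 mm = 0.01465 m × 0.005152 m. Contact area A = 0.01465 m × 0.005152 m = 7.548e-05 m².
Depth limit h_lim = 0.1102 mm = 1.102e-04 m.
Working in SI base units: W = 138.7 N, H = 4.139e+09 Pa, K = 2.010e-05.
Permissible volume V_lim = h_lim·A = 1.102e-04 · 7.548e-05 = 8.318e-09 m³.
Sliding life L = V_lim·H/(K·W) = 8.318e-09 · 4.139e+09 / (2.010e-05 · 138.7) = 1.235e+04 m.

value=1.235e+04 m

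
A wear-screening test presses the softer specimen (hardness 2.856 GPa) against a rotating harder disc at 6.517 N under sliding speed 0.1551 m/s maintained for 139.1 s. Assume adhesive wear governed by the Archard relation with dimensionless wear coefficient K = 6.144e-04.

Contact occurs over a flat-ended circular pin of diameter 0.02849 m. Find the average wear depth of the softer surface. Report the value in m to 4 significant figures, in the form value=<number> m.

value=4.745e-08 m

Intermediate values are shown rounded — every step holds full precision; a lone final rounding, at four significant figures.
The distance L = v·t = 0.1551 m/s × 139.1 s = 21.57 m.
Hardness H = 2.856 GPa = 2.856e+09 Pa.
Contact area A = π·d²/4 = π·(0.02849 m)²/4 = 6.375e-04 m².
Expressed in SI base units: W = 6.517 N, H = 2.856e+09 Pa, K = 6.144e-04.
Volume removed: V = K·W·L/H = 6.144e-04 · 6.517 · 21.57 / 2.856e+09 = 3.025e-11 m³.
Mean wear depth h = V/A = 3.025e-11 / 6.375e-04 = 4.745e-08 m.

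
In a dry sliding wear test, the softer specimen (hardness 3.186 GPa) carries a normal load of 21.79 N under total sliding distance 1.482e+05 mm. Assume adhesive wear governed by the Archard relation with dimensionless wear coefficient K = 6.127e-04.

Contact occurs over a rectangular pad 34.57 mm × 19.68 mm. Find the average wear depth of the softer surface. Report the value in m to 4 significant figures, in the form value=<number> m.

All arithmetic runs at full precision — intermediate values are displayed rounded. Rounded once at the end: 4 significant figures.
The distance L = 1.482e+05 mm = 148.2 m.
Hardness H = 3.186 GPa = 3.186e+09 Pa.
Pad sides 34.57 mm × 19.68 mm = 0.03457 m × 0.01968 m. Contact area A = 0.03457 m × 0.01968 m = 6.803e-04 m².
Working in SI base units: W = 21.79 N, H = 3.186e+09 Pa, K = 6.127e-04.
By Archard's law, V = K·W·L/H = 6.127e-04 · 21.79 · 148.2 / 3.186e+09 = 6.210e-10 m³.
Wear depth h = V/A = 6.210e-10 / 6.803e-04 = 9.128e-07 m.

value=9.128e-07 m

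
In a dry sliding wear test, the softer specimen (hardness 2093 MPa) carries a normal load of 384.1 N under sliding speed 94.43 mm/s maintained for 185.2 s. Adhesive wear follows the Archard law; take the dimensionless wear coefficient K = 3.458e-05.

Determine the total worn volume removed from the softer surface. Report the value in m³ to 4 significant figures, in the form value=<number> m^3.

value=1.110e-10 m^3

Shown intermediates are rounded — each operation keeps exact precision; one final rounding: four significant digits.
Sliding speed v = 94.43 mm/s = 0.09443 m/s. The distance L = v·t = 0.09443 m/s × 185.2 s = 17.49 m.
Hardness H = 2093 MPa = 2.093e+09 Pa.
In SI base units: W = 384.1 N, H = 2.093e+09 Pa, K = 3.458e-05.
Wear volume V = K·W·L/H = 3.458e-05 · 384.1 · 17.49 / 2.093e+09 = 1.110e-10 m³.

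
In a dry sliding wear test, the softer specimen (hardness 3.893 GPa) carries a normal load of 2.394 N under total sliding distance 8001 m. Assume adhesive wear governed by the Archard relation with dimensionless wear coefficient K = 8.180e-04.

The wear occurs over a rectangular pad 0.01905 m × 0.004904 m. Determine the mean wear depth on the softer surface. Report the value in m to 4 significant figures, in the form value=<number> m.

value=4.308e-05 m

Shown intermediates are rounded, and every step carries full float precision, and one last rounding: 4 significant digits.
Convert: Hardness H = 3.893 GPa = 3.893e+09 Pa.
Convert: Contact area A = 0.01905 m × 0.004904 m = 9.342e-05 m².
As SI base values: W = 2.394 N, H = 3.893e+09 Pa, K = 8.180e-04.
By Archard's law, V = K·W·L/H = 8.180e-04 · 2.394 · 8001 / 3.893e+09 = 4.025e-09 m³.
Average depth h = V/A = 4.025e-09 / 9.342e-05 = 4.308e-05 m.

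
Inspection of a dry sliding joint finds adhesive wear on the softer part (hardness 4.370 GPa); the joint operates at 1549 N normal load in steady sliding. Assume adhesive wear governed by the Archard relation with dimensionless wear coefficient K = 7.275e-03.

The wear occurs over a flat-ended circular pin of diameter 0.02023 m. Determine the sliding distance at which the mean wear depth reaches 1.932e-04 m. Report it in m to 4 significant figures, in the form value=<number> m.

The intermediates appear rounded; all working math holds full precision — rounded once at the end: 4 significant digits.
Hardness H = 4.370 GPa = 4.370e+09 Pa.
Contact area A = π·d²/4 = π·(0.02023 m)²/4 = 3.214e-04 m².
In SI base units, W = 1549 N, H = 4.370e+09 Pa, K = 7.275e-03.
Limit volume V_lim = h_lim·A = 1.932e-04 · 3.214e-04 = 6.210e-08 m³.
So the life L = V_lim·H/(K·W) = 6.210e-08 · 4.370e+09 / (7.275e-03 · 1549) = 24.08 m.

value=24.08 m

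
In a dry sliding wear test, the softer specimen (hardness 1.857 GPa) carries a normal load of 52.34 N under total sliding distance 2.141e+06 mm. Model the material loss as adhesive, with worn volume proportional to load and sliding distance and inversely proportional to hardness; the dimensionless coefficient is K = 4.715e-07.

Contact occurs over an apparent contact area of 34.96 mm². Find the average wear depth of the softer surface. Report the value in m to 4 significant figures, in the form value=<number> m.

Intermediates are displayed rounded. All arithmetic maintains full precision, and a lone final rounding: 4 significant digits.
Convert: Distance L = 2.141e+06 mm = 2141 m.
Convert: Hardness H = 1.857 GPa = 1.857e+09 Pa.
Convert: Contact area A = 34.96 mm² = 3.496e-05 m².
Expressed in SI base units: W = 52.34 N, H = 1.857e+09 Pa, K = 4.715e-07.
By Archard's law, V = K·W·L/H = 4.715e-07 · 52.34 · 2141 / 1.857e+09 = 2.845e-11 m³.
Mean depth h = V/A = 2.845e-11 / 3.496e-05 = 8.139e-07 m.

value=8.139e-07 m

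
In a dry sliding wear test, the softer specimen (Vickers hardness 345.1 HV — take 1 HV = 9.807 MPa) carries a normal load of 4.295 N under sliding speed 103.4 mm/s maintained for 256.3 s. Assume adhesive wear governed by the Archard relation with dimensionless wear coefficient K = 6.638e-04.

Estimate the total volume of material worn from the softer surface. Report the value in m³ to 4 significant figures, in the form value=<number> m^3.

value=2.232e-11 m^3

Intermediates appear rounded — the algebra keeps full precision. Rounded once at the end, at 4 significant figures.
Convert: Sliding speed v = 103.4 mm/s = 0.1034 m/s. Total distance L = v·t = 0.1034 m/s × 256.3 s = 26.50 m.
Convert: Hardness H = 345.1 HV × 9.807 MPa/HV = 3384 MPa = 3.384e+09 Pa.
Working in SI base units: W = 4.295 N, H = 3.384e+09 Pa, K = 6.638e-04.
Archard relation: V = K·W·L/H = 6.638e-04 · 4.295 · 26.50 / 3.384e+09 = 2.232e-11 m³.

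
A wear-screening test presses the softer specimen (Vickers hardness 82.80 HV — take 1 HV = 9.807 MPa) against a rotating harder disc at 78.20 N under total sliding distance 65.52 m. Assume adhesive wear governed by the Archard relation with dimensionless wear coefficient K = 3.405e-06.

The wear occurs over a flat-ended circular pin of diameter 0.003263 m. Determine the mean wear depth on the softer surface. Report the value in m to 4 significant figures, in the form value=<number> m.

Intermediates appear rounded; all working math runs at full precision, and a lone final rounding to 4 significant figures.
Hardness H = 82.80 HV × 9.807 MPa/HV = 812.0 MPa = 8.120e+08 Pa.
Contact area A = π·d²/4 = π·(0.003263 m)²/4 = 8.362e-06 m².
In SI base units: W = 78.20 N, H = 8.120e+08 Pa, K = 3.405e-06.
Volume removed: V = K·W·L/H = 3.405e-06 · 78.20 · 65.52 / 8.120e+08 = 2.148e-11 m³.
Average depth h = V/A = 2.148e-11 / 8.362e-06 = 2.569e-06 m.

value=2.569e-06 m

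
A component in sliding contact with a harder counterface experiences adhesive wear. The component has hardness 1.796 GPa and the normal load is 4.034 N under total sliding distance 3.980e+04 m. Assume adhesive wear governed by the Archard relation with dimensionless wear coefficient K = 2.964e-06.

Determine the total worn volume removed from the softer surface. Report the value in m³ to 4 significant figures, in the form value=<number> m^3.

The computation carries full precision. Intermediates are shown rounded, and one final rounding: 4 significant figures.
Convert: Hardness H = 1.796 GPa = 1.796e+09 Pa.
Expressed in SI base units: W = 4.034 N, H = 1.796e+09 Pa, K = 2.964e-06.
By Archard's law, V = K·W·L/H = 2.964e-06 · 4.034 · 3.980e+04 / 1.796e+09 = 2.650e-10 m³.

value=2.650e-10 m^3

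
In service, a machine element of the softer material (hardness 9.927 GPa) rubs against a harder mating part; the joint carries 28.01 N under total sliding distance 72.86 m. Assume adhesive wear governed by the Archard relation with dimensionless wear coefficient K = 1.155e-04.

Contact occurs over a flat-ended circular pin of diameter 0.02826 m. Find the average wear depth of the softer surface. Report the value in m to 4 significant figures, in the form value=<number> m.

Each operation carries exact precision. The intermediates are displayed rounded, and rounded just once, at 4 significant figures.
Convert: Hardness H = 9.927 GPa = 9.927e+09 Pa.
Convert: Contact area A = π·d²/4 = π·(0.02826 m)²/4 = 6.272e-04 m².
In SI base units, W = 28.01 N, H = 9.927e+09 Pa, K = 1.155e-04.
Apply Archard: V = K·W·L/H = 1.155e-04 · 28.01 · 72.86 / 9.927e+09 = 2.374e-11 m³.
Mean depth h = V/A = 2.374e-11 / 6.272e-04 = 3.786e-08 m.

value=3.786e-08 m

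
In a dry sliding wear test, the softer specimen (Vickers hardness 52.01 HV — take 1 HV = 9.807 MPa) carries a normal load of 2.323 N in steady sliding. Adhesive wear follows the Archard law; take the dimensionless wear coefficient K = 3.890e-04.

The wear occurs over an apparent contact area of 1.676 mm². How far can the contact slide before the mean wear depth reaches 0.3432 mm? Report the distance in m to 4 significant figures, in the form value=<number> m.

value=324.7 m

Intermediate values are shown rounded — every step maintains full float precision, and one last rounding to four significant digits.
Convert: Hardness H = 52.01 HV × 9.807 MPa/HV = 510.1 MPa = 5.101e+08 Pa.
Convert: Contact area A = 1.676 mm² = 1.676e-06 m².
Convert: Depth limit h_lim = 0.3432 mm = 3.432e-04 m.
As SI base values: W = 2.323 N, H = 5.101e+08 Pa, K = 3.890e-04.
At the depth limit, V_lim = h_lim·A = 3.432e-04 · 1.676e-06 = 5.752e-10 m³.
Life L = V_lim·H/(K·W) = 5.752e-10 · 5.101e+08 / (3.890e-04 · 2.323) = 324.7 m.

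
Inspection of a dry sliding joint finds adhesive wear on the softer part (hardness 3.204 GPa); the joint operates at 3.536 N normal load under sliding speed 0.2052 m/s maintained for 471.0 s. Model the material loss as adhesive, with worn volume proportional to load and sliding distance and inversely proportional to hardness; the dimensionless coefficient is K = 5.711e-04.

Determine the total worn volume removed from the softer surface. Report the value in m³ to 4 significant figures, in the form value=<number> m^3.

Quoted intermediates are rounded; all working math holds exact precision — a lone final rounding to four significant digits.
Path length L = v·t = 0.2052 m/s × 471.0 s = 96.65 m.
Hardness H = 3.204 GPa = 3.204e+09 Pa.
In SI base units: W = 3.536 N, H = 3.204e+09 Pa, K = 5.711e-04.
Wear volume V = K·W·L/H = 5.711e-04 · 3.536 · 96.65 / 3.204e+09 = 6.092e-11 m³.

value=6.092e-11 m^3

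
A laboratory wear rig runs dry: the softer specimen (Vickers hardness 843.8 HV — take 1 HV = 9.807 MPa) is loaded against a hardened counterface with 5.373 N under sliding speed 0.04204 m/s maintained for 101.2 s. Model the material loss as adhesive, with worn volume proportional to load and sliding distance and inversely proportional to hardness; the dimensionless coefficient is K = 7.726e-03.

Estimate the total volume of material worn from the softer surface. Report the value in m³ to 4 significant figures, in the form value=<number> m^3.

Intermediates are printed rounded; the computation carries exact precision, and rounded just once, at 4 significant figures.
Convert: The distance L = v·t = 0.04204 m/s × 101.2 s = 4.254 m.
Convert: Hardness H = 843.8 HV × 9.807 MPa/HV = 8275 MPa = 8.275e+09 Pa.
As SI base values: W = 5.373 N, H = 8.275e+09 Pa, K = 7.726e-03.
By Archard's law, V = K·W·L/H = 7.726e-03 · 5.373 · 4.254 / 8.275e+09 = 2.134e-11 m³.

value=2.134e-11 m^3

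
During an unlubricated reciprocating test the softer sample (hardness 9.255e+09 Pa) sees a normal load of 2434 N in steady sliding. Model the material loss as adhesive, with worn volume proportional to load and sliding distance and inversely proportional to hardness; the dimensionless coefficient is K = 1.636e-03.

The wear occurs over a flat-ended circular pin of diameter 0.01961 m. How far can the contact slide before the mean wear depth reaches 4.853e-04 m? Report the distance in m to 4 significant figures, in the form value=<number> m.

value=340.7 m

All working math holds full precision; intermediate values are shown rounded, and one last rounding to 4 significant digits.
Convert: Contact area A = π·d²/4 = π·(0.01961 m)²/4 = 3.020e-04 m².
SI base units throughout: W = 2434 N, H = 9.255e+09 Pa, K = 1.636e-03.
Limit volume V_lim = h_lim·A = 4.853e-04 · 3.020e-04 = 1.466e-07 m³.
Thus life L = V_lim·H/(K·W) = 1.466e-07 · 9.255e+09 / (1.636e-03 · 2434) = 340.7 m.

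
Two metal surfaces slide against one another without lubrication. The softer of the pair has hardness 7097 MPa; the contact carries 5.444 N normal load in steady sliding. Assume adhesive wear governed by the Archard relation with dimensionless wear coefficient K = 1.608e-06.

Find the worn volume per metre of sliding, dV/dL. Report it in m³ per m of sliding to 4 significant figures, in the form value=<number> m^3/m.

value=1.233e-15 m^3/m

Shown intermediates are rounded. All arithmetic keeps full float precision — a lone final rounding: 4 significant digits.
Hardness H = 7097 MPa = 7.097e+09 Pa.
Working in SI base units: W = 5.444 N, H = 7.097e+09 Pa, K = 1.608e-06.
Sliding wear rate dV/dL = K·W/H: 1.608e-06 · 5.444 / 7.097e+09 = 1.233e-15 m³/m.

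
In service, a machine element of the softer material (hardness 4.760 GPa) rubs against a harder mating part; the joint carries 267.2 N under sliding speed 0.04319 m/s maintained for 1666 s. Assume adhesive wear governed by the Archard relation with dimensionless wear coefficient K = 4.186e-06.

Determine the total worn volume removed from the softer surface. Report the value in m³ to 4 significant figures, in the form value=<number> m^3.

All working math holds exact precision — intermediate values are printed rounded; a lone final rounding, at 4 significant digits.
Distance covered L = v·t = 0.04319 m/s × 1666 s = 71.95 m.
Hardness H = 4.760 GPa = 4.760e+09 Pa.
In SI base units: W = 267.2 N, H = 4.760e+09 Pa, K = 4.186e-06.
Wear volume V = K·W·L/H = 4.186e-06 · 267.2 · 71.95 / 4.760e+09 = 1.691e-11 m³.

value=1.691e-11 m^3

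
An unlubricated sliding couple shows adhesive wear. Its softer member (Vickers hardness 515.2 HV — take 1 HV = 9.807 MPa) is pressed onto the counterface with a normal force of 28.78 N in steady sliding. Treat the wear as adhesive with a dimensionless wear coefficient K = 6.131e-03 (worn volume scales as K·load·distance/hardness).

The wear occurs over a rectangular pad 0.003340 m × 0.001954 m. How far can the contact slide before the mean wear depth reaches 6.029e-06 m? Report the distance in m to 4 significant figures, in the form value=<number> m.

value=1.127 m

Intermediate values are displayed rounded; the computation runs at full float precision. Rounded once at the end to 4 significant digits.
Hardness H = 515.2 HV × 9.807 MPa/HV = 5053 MPa = 5.053e+09 Pa.
Contact area A = 0.003340 m × 0.001954 m = 6.526e-06 m².
As SI base values: W = 28.78 N, H = 5.053e+09 Pa, K = 6.131e-03.
Allowed volume V_lim = h_lim·A = 6.029e-06 · 6.526e-06 = 3.935e-11 m³.
So the life L = V_lim·H/(K·W) = 3.935e-11 · 5.053e+09 / (6.131e-03 · 28.78) = 1.127 m.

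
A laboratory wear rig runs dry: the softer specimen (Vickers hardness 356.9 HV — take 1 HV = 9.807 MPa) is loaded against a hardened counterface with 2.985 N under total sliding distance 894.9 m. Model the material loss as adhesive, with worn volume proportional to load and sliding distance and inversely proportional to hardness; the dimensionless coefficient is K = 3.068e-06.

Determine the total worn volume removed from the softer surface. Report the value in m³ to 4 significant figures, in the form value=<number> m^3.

value=2.341e-12 m^3

The computation carries full precision; printed values are rounded — one last rounding to four significant digits.
Convert: Hardness H = 356.9 HV × 9.807 MPa/HV = 3500 MPa = 3.500e+09 Pa.
In SI base units: W = 2.985 N, H = 3.500e+09 Pa, K = 3.068e-06.
Archard volume V = K·W·L/H = 3.068e-06 · 2.985 · 894.9 / 3.500e+09 = 2.341e-12 m³.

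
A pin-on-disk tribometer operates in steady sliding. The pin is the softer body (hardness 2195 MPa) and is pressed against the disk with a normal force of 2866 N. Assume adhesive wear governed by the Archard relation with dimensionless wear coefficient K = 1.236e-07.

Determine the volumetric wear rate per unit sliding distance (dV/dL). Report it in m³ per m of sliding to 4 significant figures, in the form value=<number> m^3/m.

value=1.614e-13 m^3/m

The algebra maintains full precision, and intermediate values are displayed rounded, and rounded once at the end, at four significant figures.
Hardness H = 2195 MPa = 2.195e+09 Pa.
In SI base units, W = 2866 N, H = 2.195e+09 Pa, K = 1.236e-07.
Wear rate dV/dL = K·W/H (independent of L): 1.236e-07 · 2866 / 2.195e+09 = 1.614e-13 m³/m.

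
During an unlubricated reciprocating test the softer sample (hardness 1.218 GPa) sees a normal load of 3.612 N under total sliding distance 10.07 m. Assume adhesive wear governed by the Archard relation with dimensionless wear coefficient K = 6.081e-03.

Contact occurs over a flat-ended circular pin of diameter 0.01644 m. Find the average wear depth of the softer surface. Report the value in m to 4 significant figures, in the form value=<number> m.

Intermediates are shown rounded; every step maintains full precision. Rounded once at the end: four significant figures.
Convert: Hardness H = 1.218 GPa = 1.218e+09 Pa.
Convert: Contact area A = π·d²/4 = π·(0.01644 m)²/4 = 2.123e-04 m².
In SI base units: W = 3.612 N, H = 1.218e+09 Pa, K = 6.081e-03.
By Archard's law, V = K·W·L/H = 6.081e-03 · 3.612 · 10.07 / 1.218e+09 = 1.816e-10 m³.
Average depth h = V/A = 1.816e-10 / 2.123e-04 = 8.555e-07 m.

value=8.555e-07 m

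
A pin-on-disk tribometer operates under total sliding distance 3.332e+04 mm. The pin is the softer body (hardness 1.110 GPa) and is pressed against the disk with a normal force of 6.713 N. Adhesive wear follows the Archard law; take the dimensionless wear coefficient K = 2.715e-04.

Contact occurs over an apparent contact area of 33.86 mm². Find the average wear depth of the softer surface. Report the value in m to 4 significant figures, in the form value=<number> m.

value=1.616e-06 m

Every step runs at full float precision. Intermediates are printed rounded — rounded once at the end to four significant figures.
Convert: Distance covered L = 3.332e+04 mm = 33.32 m.
Convert: Hardness H = 1.110 GPa = 1.110e+09 Pa.
Convert: Contact area A = 33.86 mm² = 3.386e-05 m².
Expressed in SI base units: W = 6.713 N, H = 1.110e+09 Pa, K = 2.715e-04.
By Archard's law, V = K·W·L/H = 2.715e-04 · 6.713 · 33.32 / 1.110e+09 = 5.471e-11 m³.
Depth of wear h = V/A = 5.471e-11 / 3.386e-05 = 1.616e-06 m.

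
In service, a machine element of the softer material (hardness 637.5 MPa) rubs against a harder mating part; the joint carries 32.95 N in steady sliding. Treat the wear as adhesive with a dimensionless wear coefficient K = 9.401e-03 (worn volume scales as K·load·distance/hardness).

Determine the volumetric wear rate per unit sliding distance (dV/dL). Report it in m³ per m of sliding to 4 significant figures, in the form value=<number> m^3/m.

Displayed values are rounded, and the algebra keeps full float precision — a lone final rounding, at four significant figures.
Convert: Hardness H = 637.5 MPa = 6.375e+08 Pa.
In SI base units, W = 32.95 N, H = 6.375e+08 Pa, K = 9.401e-03.
Sliding wear rate dV/dL = K·W/H: 9.401e-03 · 32.95 / 6.375e+08 = 4.859e-10 m³/m.

value=4.859e-10 m^3/m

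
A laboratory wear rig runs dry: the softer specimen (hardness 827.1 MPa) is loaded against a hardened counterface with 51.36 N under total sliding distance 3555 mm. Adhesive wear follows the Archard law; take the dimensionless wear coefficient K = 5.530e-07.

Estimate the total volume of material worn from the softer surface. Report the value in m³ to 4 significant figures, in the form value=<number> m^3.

The computation maintains exact precision; intermediate values are printed rounded, and a single final rounding: 4 significant digits.
Convert: Distance covered L = 3555 mm = 3.555 m.
Convert: Hardness H = 827.1 MPa = 8.271e+08 Pa.
In SI base units: W = 51.36 N, H = 8.271e+08 Pa, K = 5.530e-07.
By Archard's law, V = K·W·L/H = 5.530e-07 · 51.36 · 3.555 / 8.271e+08 = 1.221e-13 m³.

value=1.221e-13 m^3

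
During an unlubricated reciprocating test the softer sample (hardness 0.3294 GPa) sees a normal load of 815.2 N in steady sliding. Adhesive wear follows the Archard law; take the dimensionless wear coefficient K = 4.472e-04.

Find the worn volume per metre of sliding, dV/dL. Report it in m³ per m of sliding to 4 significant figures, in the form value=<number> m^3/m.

value=1.107e-09 m^3/m

Every step holds full precision — intermediate values appear rounded, and one final rounding: 4 significant digits.
Hardness H = 0.3294 GPa = 3.294e+08 Pa.
In SI base units: W = 815.2 N, H = 3.294e+08 Pa, K = 4.472e-04.
Sliding wear rate dV/dL = K·W/H: 4.472e-04 · 815.2 / 3.294e+08 = 1.107e-09 m³/m.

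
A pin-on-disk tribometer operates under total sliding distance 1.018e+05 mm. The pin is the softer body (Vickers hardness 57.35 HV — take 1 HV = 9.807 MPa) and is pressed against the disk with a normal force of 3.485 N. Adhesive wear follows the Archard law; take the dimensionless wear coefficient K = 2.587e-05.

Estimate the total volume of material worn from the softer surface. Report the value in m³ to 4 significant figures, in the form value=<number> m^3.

value=1.632e-11 m^3

The intermediates are shown rounded; each operation keeps exact precision, and rounded once at the end: 4 significant figures.
The distance L = 1.018e+05 mm = 101.8 m.
Hardness H = 57.35 HV × 9.807 MPa/HV = 562.4 MPa = 5.624e+08 Pa.
In SI base units, W = 3.485 N, H = 5.624e+08 Pa, K = 2.587e-05.
Wear volume V = K·W·L/H = 2.587e-05 · 3.485 · 101.8 / 5.624e+08 = 1.632e-11 m³.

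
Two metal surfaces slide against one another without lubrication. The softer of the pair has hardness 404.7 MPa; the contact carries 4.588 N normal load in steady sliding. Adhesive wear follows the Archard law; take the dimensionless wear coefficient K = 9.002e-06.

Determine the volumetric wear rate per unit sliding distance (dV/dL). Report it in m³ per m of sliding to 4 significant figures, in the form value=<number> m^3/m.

value=1.021e-13 m^3/m

All arithmetic holds full precision. Shown intermediates are rounded; rounded just once, at four significant digits.
Convert: Hardness H = 404.7 MPa = 4.047e+08 Pa.
Restated in SI base units: W = 4.588 N, H = 4.047e+08 Pa, K = 9.002e-06.
Volumetric rate dV/dL = K·W/H — distance-free: 9.002e-06 · 4.588 / 4.047e+08 = 1.021e-13 m³/m.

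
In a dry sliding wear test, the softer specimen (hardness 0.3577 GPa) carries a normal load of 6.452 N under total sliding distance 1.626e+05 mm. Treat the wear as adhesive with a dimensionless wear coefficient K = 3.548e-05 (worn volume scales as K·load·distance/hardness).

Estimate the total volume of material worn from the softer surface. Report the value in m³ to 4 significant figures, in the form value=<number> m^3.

The intermediates are shown rounded. The computation maintains full float precision. Rounded once at the end, at 4 significant digits.
Path length L = 1.626e+05 mm = 162.6 m.
Hardness H = 0.3577 GPa = 3.577e+08 Pa.
As SI base values: W = 6.452 N, H = 3.577e+08 Pa, K = 3.548e-05.
By Archard's law, V = K·W·L/H = 3.548e-05 · 6.452 · 162.6 / 3.577e+08 = 1.041e-10 m³.

value=1.041e-10 m^3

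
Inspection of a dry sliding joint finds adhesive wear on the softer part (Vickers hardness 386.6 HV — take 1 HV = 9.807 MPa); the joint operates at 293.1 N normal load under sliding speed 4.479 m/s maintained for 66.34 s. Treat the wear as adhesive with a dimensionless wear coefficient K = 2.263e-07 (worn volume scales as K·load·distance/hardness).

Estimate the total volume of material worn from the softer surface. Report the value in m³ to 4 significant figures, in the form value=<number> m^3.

value=5.198e-12 m^3

All arithmetic runs at full precision. The intermediates are shown rounded; one final rounding to four significant digits.
Distance covered L = v·t = 4.479 m/s × 66.34 s = 297.1 m.
Hardness H = 386.6 HV × 9.807 MPa/HV = 3791 MPa = 3.791e+09 Pa.
SI base units throughout: W = 293.1 N, H = 3.791e+09 Pa, K = 2.263e-07.
Worn volume V = K·W·L/H = 2.263e-07 · 293.1 · 297.1 / 3.791e+09 = 5.198e-12 m³.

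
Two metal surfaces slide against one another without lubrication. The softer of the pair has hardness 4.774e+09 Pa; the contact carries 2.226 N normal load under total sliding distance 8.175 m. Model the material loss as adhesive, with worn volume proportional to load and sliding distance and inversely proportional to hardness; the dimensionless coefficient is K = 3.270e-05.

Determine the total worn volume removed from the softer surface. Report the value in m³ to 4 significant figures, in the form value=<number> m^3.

The algebra maintains full float precision — the intermediates are shown rounded, and rounded once at the end: four significant figures.
Restated in SI base units: W = 2.226 N, H = 4.774e+09 Pa, K = 3.270e-05.
By Archard's law, V = K·W·L/H = 3.270e-05 · 2.226 · 8.175 / 4.774e+09 = 1.246e-13 m³.

value=1.246e-13 m^3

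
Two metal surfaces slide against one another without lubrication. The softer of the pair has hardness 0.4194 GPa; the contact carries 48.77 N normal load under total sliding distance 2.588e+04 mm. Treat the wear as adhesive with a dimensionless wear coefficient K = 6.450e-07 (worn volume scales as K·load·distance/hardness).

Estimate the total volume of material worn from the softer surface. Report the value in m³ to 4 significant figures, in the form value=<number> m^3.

value=1.941e-12 m^3

Intermediate values are printed rounded, and each operation keeps full float precision. Rounded just once to 4 significant digits.
Total distance L = 2.588e+04 mm = 25.88 m.
Hardness H = 0.4194 GPa = 4.194e+08 Pa.
Expressed in SI base units: W = 48.77 N, H = 4.194e+08 Pa, K = 6.450e-07.
Archard volume V = K·W·L/H = 6.450e-07 · 48.77 · 25.88 / 4.194e+08 = 1.941e-12 m³.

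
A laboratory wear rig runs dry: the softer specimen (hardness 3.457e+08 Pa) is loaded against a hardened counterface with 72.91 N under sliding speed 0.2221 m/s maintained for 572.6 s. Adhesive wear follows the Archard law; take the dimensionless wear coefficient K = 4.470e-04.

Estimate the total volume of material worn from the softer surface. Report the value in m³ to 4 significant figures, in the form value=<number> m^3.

value=1.199e-08 m^3

The computation runs at full precision. The intermediates are shown rounded — rounded once at the end: four significant digits.
Convert: The distance L = v·t = 0.2221 m/s × 572.6 s = 127.2 m.
In SI base units: W = 72.91 N, H = 3.457e+08 Pa, K = 4.470e-04.
Archard relation: V = K·W·L/H = 4.470e-04 · 72.91 · 127.2 / 3.457e+08 = 1.199e-08 m³.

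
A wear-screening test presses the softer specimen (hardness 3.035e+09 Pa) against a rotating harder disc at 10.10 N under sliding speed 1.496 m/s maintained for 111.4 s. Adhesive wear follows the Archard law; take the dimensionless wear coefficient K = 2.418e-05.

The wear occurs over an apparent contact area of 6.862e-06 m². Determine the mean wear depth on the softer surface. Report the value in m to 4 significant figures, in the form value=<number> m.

Intermediates are printed rounded, and every step runs at full precision; one final rounding to four significant digits.
Path length L = v·t = 1.496 m/s × 111.4 s = 166.7 m.
As SI base values: W = 10.10 N, H = 3.035e+09 Pa, K = 2.418e-05.
Apply Archard: V = K·W·L/H = 2.418e-05 · 10.10 · 166.7 / 3.035e+09 = 1.341e-11 m³.
Mean depth h = V/A = 1.341e-11 / 6.862e-06 = 1.954e-06 m.

value=1.954e-06 m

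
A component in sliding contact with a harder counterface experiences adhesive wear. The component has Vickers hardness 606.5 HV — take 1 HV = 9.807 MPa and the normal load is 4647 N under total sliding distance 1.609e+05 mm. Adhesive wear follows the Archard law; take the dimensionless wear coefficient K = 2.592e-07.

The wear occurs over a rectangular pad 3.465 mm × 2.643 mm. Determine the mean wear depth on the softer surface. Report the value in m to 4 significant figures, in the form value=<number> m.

Intermediates are displayed rounded, and all working math carries full float precision — a lone final rounding: four significant figures.
Convert: Sliding distance L = 1.609e+05 mm = 160.9 m.
Convert: Hardness H = 606.5 HV × 9.807 MPa/HV = 5948 MPa = 5.948e+09 Pa.
Convert: Pad sides 3.465 mm × 2.643 mm = 0.003465 m × 0.002643 m. Contact area A = 0.003465 m × 0.002643 m = 9.158e-06 m².
In SI base units: W = 4647 N, H = 5.948e+09 Pa, K = 2.592e-07.
Archard volume V = K·W·L/H = 2.592e-07 · 4647 · 160.9 / 5.948e+09 = 3.258e-11 m³.
Mean wear depth h = V/A = 3.258e-11 / 9.158e-06 = 3.558e-06 m.

value=3.558e-06 m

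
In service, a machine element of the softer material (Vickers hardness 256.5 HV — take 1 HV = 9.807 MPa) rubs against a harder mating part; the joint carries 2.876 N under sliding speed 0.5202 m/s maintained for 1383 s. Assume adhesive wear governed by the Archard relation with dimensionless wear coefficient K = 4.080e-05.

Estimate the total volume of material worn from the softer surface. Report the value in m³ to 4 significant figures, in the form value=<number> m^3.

value=3.356e-11 m^3

Printed values are rounded, and all arithmetic holds full float precision; rounded once at the end, at four significant figures.
Convert: The distance L = v·t = 0.5202 m/s × 1383 s = 719.4 m.
Convert: Hardness H = 256.5 HV × 9.807 MPa/HV = 2515 MPa = 2.515e+09 Pa.
In SI base units, W = 2.876 N, H = 2.515e+09 Pa, K = 4.080e-05.
Archard relation: V = K·W·L/H = 4.080e-05 · 2.876 · 719.4 / 2.515e+09 = 3.356e-11 m³.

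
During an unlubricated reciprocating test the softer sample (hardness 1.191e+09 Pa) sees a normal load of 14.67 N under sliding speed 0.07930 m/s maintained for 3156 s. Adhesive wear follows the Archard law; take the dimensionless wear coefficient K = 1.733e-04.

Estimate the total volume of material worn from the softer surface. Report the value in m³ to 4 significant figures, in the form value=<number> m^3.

Displayed values are rounded. Every step carries exact precision, and one last rounding to 4 significant digits.
Total distance L = v·t = 0.07930 m/s × 3156 s = 250.3 m.
Collected in SI base units: W = 14.67 N, H = 1.191e+09 Pa, K = 1.733e-04.
Apply Archard: V = K·W·L/H = 1.733e-04 · 14.67 · 250.3 / 1.191e+09 = 5.342e-10 m³.

value=5.342e-10 m^3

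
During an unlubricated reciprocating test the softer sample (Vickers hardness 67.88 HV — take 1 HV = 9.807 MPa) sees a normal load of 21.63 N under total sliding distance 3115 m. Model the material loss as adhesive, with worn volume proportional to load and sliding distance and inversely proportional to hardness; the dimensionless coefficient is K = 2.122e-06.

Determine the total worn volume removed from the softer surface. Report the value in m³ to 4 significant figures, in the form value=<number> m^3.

value=2.148e-10 m^3

Each operation runs at exact precision. Shown intermediates are rounded — one final rounding: four significant digits.
Convert: Hardness H = 67.88 HV × 9.807 MPa/HV = 665.7 MPa = 6.657e+08 Pa.
As SI base values: W = 21.63 N, H = 6.657e+08 Pa, K = 2.122e-06.
Worn volume V = K·W·L/H = 2.122e-06 · 21.63 · 3115 / 6.657e+08 = 2.148e-10 m³.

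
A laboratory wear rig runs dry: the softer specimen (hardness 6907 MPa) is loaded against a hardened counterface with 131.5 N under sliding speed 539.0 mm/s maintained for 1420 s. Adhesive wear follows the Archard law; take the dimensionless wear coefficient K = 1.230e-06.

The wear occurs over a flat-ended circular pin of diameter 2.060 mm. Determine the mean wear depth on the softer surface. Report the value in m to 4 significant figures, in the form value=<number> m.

Each operation maintains full precision; quoted intermediates are rounded. Rounded once at the end to four significant digits.
Convert: Sliding speed v = 539.0 mm/s = 0.5390 m/s. Path length L = v·t = 0.5390 m/s × 1420 s = 765.4 m.
Convert: Hardness H = 6907 MPa = 6.907e+09 Pa.
Convert: Pin diameter d = 2.060 mm = 0.002060 m. Contact area A = π·d²/4 = π·(0.002060 m)²/4 = 3.333e-06 m².
In SI base units: W = 131.5 N, H = 6.907e+09 Pa, K = 1.230e-06.
Archard relation: V = K·W·L/H = 1.230e-06 · 131.5 · 765.4 / 6.907e+09 = 1.792e-11 m³.
Mean depth h = V/A = 1.792e-11 / 3.333e-06 = 5.378e-06 m.

value=5.378e-06 m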